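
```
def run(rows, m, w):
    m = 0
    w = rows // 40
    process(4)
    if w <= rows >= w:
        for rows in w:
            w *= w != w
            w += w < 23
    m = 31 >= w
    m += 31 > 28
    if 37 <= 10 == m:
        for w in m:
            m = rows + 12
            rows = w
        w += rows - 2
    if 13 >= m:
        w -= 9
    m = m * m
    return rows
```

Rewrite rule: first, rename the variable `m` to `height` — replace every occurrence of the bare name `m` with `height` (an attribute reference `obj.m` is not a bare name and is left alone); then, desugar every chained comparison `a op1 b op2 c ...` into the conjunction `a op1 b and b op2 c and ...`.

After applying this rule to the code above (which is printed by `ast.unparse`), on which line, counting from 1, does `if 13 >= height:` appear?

16

Transformed code:
def run(rows, height, w):
    height = 0
    w = rows // 40
    process(4)
    if w <= rows and rows >= w:
        for rows in w:
            w *= w != w
            w += w < 23
    height = 31 >= w
    height += 31 > 28
    if 37 <= 10 and 10 == height:
        for w in height:
            height = rows + 12
            rows = w
        w += rows - 2
    if 13 >= height:
        w -= 9
    height = height * height
    return rows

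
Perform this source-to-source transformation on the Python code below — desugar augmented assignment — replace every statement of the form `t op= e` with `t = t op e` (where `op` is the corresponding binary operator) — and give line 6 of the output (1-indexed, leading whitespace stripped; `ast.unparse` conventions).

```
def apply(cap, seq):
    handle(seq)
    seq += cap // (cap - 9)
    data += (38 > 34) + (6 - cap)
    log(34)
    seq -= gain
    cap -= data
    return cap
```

seq = seq - gain

Transformed code:
def apply(cap, seq):
    handle(seq)
    seq = seq + cap // (cap - 9)
    data = data + ((38 > 34) + (6 - cap))
    log(34)
    seq = seq - gain
    cap = cap - data
    return cap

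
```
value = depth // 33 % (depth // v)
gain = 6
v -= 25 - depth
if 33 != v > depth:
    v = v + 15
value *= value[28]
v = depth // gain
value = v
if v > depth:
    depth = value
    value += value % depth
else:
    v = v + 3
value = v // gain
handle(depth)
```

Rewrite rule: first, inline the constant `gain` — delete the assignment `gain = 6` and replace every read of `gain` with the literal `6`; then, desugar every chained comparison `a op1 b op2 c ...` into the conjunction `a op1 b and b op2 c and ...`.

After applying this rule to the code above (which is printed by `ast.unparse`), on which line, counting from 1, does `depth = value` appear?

9

Transformed code:
value = depth // 33 % (depth // v)
v -= 25 - depth
if 33 != v and v > depth:
    v = v + 15
value *= value[28]
v = depth // 6
value = v
if v > depth:
    depth = value
    value += value % depth
else:
    v = v + 3
value = v // 6
handle(depth)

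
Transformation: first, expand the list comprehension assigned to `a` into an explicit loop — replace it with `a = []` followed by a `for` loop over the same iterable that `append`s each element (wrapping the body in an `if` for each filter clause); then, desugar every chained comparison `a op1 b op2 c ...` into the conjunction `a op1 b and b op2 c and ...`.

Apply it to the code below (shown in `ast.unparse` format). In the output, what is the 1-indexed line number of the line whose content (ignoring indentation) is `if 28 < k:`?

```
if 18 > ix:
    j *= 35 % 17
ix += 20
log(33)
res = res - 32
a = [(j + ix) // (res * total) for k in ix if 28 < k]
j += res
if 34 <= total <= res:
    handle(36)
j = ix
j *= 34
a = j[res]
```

8

Transformed code:
if 18 > ix:
    j *= 35 % 17
ix += 20
log(33)
res = res - 32
a = []
for k in ix:
    if 28 < k:
        a.append((j + ix) // (res * total))
j += res
if 34 <= total and total <= res:
    handle(36)
j = ix
j *= 34
a = j[res]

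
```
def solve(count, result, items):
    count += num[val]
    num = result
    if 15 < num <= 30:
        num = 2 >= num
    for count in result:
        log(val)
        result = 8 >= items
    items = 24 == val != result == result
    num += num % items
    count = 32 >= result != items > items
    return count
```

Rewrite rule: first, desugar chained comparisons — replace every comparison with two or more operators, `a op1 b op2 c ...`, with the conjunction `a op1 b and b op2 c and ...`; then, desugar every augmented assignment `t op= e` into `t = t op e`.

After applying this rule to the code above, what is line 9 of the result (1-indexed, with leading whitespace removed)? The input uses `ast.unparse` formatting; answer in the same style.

items = 24 == val and val != result and (result == result)

Transformed code:
def solve(count, result, items):
    count = count + num[val]
    num = result
    if 15 < num and num <= 30:
        num = 2 >= num
    for count in result:
        log(val)
        result = 8 >= items
    items = 24 == val and val != result and (result == result)
    num = num + num % items
    count = 32 >= result and result != items and (items > items)
    return count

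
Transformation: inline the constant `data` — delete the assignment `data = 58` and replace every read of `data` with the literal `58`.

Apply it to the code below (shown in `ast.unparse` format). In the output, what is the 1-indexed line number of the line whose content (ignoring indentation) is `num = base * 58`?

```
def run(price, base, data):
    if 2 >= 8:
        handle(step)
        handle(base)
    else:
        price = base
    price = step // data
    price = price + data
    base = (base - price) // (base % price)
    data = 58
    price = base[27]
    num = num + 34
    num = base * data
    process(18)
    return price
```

12

Transformed code:
def run(price, base, data):
    if 2 >= 8:
        handle(step)
        handle(base)
    else:
        price = base
    price = step // 58
    price = price + 58
    base = (base - price) // (base % price)
    price = base[27]
    num = num + 34
    num = base * 58
    process(18)
    return price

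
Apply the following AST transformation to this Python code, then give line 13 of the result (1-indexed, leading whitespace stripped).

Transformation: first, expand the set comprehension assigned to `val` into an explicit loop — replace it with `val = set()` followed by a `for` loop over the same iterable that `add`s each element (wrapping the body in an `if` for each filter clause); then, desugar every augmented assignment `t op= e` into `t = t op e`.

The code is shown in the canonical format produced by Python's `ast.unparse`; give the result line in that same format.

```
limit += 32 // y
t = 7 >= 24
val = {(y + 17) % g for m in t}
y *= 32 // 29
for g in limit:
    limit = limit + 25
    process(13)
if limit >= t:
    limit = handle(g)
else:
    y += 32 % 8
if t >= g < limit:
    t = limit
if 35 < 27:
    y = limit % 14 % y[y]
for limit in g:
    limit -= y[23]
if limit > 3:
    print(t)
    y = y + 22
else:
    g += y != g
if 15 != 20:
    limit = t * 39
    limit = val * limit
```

y = y + 32 % 8

Transformed code:
limit = limit + 32 // y
t = 7 >= 24
val = set()
for m in t:
    val.add((y + 17) % g)
y = y * (32 // 29)
for g in limit:
    limit = limit + 25
    process(13)
if limit >= t:
    limit = handle(g)
else:
    y = y + 32 % 8
if t >= g < limit:
    t = limit
if 35 < 27:
    y = limit % 14 % y[y]
for limit in g:
    limit = limit - y[23]
if limit > 3:
    print(t)
    y = y + 22
else:
    g = g + (y != g)
if 15 != 20:
    limit = t * 39
    limit = val * limit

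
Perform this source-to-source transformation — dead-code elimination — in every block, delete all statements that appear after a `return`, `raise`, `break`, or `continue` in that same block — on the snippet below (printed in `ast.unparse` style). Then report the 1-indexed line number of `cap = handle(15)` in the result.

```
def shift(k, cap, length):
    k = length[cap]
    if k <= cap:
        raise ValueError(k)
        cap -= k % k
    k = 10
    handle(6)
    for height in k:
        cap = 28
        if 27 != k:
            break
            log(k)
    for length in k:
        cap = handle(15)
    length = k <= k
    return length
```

Transformed code:
def shift(k, cap, length):
    k = length[cap]
    if k <= cap:
        raise ValueError(k)
    k = 10
    handle(6)
    for height in k:
        cap = 28
        if 27 != k:
            break
    for length in k:
        cap = handle(15)
    length = k <= k
    return length

12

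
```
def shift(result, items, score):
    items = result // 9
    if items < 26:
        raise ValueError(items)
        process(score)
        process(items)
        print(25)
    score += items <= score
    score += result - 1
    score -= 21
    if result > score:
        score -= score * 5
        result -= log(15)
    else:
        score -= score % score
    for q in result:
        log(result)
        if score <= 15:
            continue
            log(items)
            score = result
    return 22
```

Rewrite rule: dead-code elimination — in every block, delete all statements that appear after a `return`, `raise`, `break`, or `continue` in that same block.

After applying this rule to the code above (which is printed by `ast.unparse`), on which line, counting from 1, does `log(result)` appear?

Transformed code:
def shift(result, items, score):
    items = result // 9
    if items < 26:
        raise ValueError(items)
    score += items <= score
    score += result - 1
    score -= 21
    if result > score:
        score -= score * 5
        result -= log(15)
    else:
        score -= score % score
    for q in result:
        log(result)
        if score <= 15:
            continue
    return 22

14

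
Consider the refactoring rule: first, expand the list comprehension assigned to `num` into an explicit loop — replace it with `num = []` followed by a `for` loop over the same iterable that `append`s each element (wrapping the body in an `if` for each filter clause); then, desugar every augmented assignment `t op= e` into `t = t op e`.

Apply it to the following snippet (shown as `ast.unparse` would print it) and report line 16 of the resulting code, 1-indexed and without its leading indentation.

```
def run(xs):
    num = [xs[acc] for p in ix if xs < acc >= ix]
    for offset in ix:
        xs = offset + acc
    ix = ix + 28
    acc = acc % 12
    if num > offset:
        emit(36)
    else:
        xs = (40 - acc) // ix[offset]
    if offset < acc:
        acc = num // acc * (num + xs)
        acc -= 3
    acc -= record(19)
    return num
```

acc = acc - 3

Transformed code:
def run(xs):
    num = []
    for p in ix:
        if xs < acc >= ix:
            num.append(xs[acc])
    for offset in ix:
        xs = offset + acc
    ix = ix + 28
    acc = acc % 12
    if num > offset:
        emit(36)
    else:
        xs = (40 - acc) // ix[offset]
    if offset < acc:
        acc = num // acc * (num + xs)
        acc = acc - 3
    acc = acc - record(19)
    return num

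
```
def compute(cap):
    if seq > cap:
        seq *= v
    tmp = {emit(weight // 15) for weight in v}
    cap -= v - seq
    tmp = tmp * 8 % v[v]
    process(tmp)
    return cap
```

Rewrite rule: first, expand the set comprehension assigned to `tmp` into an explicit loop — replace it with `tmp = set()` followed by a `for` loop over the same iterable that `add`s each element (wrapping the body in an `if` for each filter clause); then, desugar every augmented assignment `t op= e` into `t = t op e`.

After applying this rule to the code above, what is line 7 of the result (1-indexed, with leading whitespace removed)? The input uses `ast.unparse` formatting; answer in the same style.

Transformed code:
def compute(cap):
    if seq > cap:
        seq = seq * v
    tmp = set()
    for weight in v:
        tmp.add(emit(weight // 15))
    cap = cap - (v - seq)
    tmp = tmp * 8 % v[v]
    process(tmp)
    return cap

cap = cap - (v - seq)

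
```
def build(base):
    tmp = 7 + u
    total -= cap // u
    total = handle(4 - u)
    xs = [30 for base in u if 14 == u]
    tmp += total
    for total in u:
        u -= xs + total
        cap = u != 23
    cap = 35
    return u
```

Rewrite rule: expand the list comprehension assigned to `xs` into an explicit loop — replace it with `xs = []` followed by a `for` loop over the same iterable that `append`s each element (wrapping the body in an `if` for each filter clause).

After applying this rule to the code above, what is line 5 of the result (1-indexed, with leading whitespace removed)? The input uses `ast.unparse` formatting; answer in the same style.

Transformed code:
def build(base):
    tmp = 7 + u
    total -= cap // u
    total = handle(4 - u)
    xs = []
    for base in u:
        if 14 == u:
            xs.append(30)
    tmp += total
    for total in u:
        u -= xs + total
        cap = u != 23
    cap = 35
    return u

xs = []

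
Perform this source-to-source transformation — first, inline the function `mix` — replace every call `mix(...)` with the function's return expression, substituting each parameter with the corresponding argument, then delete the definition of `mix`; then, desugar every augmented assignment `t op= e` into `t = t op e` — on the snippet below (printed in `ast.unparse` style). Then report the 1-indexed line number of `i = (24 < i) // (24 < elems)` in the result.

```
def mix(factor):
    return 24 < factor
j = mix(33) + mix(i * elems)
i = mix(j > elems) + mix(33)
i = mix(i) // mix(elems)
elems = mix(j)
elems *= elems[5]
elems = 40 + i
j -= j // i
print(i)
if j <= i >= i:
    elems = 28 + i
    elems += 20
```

3

Transformed code:
j = (24 < 33) + (24 < i * elems)
i = (24 < (j > elems)) + (24 < 33)
i = (24 < i) // (24 < elems)
elems = 24 < j
elems = elems * elems[5]
elems = 40 + i
j = j - j // i
print(i)
if j <= i >= i:
    elems = 28 + i
    elems = elems + 20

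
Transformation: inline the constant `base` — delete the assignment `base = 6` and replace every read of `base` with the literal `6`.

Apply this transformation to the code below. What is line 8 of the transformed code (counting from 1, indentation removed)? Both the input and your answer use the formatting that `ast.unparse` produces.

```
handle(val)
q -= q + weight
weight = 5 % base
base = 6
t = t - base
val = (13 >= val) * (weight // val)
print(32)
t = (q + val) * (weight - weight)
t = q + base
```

t = q + 6

Transformed code:
handle(val)
q -= q + weight
weight = 5 % 6
t = t - 6
val = (13 >= val) * (weight // val)
print(32)
t = (q + val) * (weight - weight)
t = q + 6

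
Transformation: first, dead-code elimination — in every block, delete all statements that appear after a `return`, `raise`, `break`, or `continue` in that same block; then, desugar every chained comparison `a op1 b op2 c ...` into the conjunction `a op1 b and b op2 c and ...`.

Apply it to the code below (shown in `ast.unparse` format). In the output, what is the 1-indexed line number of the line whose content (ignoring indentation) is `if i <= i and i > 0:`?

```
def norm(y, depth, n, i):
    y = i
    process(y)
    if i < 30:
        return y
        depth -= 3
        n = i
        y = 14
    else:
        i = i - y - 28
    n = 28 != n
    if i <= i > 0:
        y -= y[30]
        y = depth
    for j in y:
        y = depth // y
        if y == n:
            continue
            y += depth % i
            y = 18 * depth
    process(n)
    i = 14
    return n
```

Transformed code:
def norm(y, depth, n, i):
    y = i
    process(y)
    if i < 30:
        return y
    else:
        i = i - y - 28
    n = 28 != n
    if i <= i and i > 0:
        y -= y[30]
        y = depth
    for j in y:
        y = depth // y
        if y == n:
            continue
    process(n)
    i = 14
    return n

9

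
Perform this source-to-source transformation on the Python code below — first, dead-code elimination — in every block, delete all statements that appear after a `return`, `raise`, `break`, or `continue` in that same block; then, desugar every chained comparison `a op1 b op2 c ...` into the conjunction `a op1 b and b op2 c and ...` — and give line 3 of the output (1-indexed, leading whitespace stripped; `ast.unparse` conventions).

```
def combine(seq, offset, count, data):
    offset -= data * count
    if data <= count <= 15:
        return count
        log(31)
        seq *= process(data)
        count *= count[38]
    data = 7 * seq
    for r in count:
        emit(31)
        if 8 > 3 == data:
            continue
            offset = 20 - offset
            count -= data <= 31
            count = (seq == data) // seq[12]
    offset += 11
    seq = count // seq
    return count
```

Transformed code:
def combine(seq, offset, count, data):
    offset -= data * count
    if data <= count and count <= 15:
        return count
    data = 7 * seq
    for r in count:
        emit(31)
        if 8 > 3 and 3 == data:
            continue
    offset += 11
    seq = count // seq
    return count

if data <= count and count <= 15:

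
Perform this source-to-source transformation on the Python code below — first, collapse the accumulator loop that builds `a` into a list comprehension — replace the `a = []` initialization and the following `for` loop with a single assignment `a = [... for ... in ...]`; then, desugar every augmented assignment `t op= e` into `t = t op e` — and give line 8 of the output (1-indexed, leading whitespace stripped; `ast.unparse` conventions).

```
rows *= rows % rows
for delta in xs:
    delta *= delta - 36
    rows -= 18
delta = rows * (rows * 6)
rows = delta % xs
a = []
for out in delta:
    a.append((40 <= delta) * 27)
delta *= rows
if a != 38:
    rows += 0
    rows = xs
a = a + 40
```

delta = delta * rows

Transformed code:
rows = rows * (rows % rows)
for delta in xs:
    delta = delta * (delta - 36)
    rows = rows - 18
delta = rows * (rows * 6)
rows = delta % xs
a = [(40 <= delta) * 27 for out in delta]
delta = delta * rows
if a != 38:
    rows = rows + 0
    rows = xs
a = a + 40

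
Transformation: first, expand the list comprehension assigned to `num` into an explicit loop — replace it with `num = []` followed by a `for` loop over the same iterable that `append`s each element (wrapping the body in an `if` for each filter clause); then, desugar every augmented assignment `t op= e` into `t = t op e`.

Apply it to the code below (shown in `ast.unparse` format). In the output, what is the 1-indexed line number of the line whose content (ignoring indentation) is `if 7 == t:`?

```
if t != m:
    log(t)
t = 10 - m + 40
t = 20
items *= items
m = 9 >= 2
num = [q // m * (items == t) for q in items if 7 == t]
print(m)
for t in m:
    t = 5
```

9

Transformed code:
if t != m:
    log(t)
t = 10 - m + 40
t = 20
items = items * items
m = 9 >= 2
num = []
for q in items:
    if 7 == t:
        num.append(q // m * (items == t))
print(m)
for t in m:
    t = 5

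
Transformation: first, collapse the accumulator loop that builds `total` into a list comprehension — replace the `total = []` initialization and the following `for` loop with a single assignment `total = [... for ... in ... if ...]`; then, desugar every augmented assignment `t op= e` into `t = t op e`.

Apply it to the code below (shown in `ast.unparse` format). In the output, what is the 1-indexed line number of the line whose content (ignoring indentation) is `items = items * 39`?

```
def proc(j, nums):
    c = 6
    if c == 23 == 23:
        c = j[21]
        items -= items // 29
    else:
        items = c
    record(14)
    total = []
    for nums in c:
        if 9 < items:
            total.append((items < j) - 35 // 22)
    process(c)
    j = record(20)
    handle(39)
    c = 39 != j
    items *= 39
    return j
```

14

Transformed code:
def proc(j, nums):
    c = 6
    if c == 23 == 23:
        c = j[21]
        items = items - items // 29
    else:
        items = c
    record(14)
    total = [(items < j) - 35 // 22 for nums in c if 9 < items]
    process(c)
    j = record(20)
    handle(39)
    c = 39 != j
    items = items * 39
    return j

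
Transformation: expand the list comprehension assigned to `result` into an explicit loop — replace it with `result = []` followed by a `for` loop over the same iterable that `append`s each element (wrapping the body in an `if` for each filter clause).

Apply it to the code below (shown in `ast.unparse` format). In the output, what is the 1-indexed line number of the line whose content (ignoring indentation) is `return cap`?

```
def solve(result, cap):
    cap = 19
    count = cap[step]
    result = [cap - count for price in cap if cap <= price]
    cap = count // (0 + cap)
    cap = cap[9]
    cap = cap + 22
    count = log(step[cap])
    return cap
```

12

Transformed code:
def solve(result, cap):
    cap = 19
    count = cap[step]
    result = []
    for price in cap:
        if cap <= price:
            result.append(cap - count)
    cap = count // (0 + cap)
    cap = cap[9]
    cap = cap + 22
    count = log(step[cap])
    return cap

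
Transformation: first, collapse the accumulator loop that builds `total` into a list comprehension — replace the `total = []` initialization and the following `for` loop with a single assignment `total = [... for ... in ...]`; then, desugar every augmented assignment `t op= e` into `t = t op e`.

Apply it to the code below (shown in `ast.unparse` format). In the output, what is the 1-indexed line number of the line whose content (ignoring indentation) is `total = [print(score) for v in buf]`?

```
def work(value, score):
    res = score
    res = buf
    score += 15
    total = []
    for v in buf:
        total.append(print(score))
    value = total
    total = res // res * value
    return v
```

5

Transformed code:
def work(value, score):
    res = score
    res = buf
    score = score + 15
    total = [print(score) for v in buf]
    value = total
    total = res // res * value
    return v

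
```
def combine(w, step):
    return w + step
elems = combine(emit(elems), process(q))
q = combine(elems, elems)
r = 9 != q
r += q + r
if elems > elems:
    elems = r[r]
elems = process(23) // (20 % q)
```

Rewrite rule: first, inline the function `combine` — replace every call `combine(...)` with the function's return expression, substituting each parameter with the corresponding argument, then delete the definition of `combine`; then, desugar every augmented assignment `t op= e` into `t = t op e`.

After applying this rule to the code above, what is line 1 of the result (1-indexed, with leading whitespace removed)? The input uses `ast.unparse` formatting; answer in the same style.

Transformed code:
elems = emit(elems) + process(q)
q = elems + elems
r = 9 != q
r = r + (q + r)
if elems > elems:
    elems = r[r]
elems = process(23) // (20 % q)

elems = emit(elems) + process(q)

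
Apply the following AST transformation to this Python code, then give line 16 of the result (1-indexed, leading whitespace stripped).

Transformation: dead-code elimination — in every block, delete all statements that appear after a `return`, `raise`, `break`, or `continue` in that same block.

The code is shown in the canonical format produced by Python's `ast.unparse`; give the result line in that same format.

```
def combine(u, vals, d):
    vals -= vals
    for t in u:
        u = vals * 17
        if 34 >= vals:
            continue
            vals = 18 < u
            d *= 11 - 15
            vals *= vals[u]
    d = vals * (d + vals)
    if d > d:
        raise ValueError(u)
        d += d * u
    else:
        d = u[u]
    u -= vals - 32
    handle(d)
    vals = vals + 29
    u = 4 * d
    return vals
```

Transformed code:
def combine(u, vals, d):
    vals -= vals
    for t in u:
        u = vals * 17
        if 34 >= vals:
            continue
    d = vals * (d + vals)
    if d > d:
        raise ValueError(u)
    else:
        d = u[u]
    u -= vals - 32
    handle(d)
    vals = vals + 29
    u = 4 * d
    return vals

return vals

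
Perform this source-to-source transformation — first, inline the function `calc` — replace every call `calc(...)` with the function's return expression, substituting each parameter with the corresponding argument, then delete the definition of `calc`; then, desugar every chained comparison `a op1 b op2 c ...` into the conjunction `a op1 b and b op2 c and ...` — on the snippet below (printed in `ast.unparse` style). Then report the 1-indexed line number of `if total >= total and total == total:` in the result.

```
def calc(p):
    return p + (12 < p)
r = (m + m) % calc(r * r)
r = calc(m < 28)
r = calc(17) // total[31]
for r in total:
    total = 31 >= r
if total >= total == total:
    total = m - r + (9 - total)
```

6

Transformed code:
r = (m + m) % (r * r + (12 < r * r))
r = (m < 28) + (12 < (m < 28))
r = (17 + (12 < 17)) // total[31]
for r in total:
    total = 31 >= r
if total >= total and total == total:
    total = m - r + (9 - total)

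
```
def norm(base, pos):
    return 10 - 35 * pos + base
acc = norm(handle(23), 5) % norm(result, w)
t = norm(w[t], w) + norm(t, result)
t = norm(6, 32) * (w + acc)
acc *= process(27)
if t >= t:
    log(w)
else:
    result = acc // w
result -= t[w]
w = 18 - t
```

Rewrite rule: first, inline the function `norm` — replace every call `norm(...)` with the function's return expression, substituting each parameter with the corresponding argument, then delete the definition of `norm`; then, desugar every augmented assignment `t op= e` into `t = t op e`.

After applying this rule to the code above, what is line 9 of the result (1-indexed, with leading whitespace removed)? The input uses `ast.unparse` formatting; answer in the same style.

Transformed code:
acc = (10 - 35 * 5 + handle(23)) % (10 - 35 * w + result)
t = 10 - 35 * w + w[t] + (10 - 35 * result + t)
t = (10 - 35 * 32 + 6) * (w + acc)
acc = acc * process(27)
if t >= t:
    log(w)
else:
    result = acc // w
result = result - t[w]
w = 18 - t

result = result - t[w]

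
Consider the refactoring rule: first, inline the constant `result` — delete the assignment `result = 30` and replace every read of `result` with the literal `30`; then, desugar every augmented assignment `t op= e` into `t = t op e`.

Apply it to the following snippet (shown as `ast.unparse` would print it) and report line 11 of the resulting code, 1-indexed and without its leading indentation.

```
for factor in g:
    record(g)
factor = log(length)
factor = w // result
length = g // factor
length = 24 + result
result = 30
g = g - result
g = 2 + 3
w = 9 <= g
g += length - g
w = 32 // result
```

Transformed code:
for factor in g:
    record(g)
factor = log(length)
factor = w // 30
length = g // factor
length = 24 + 30
g = g - 30
g = 2 + 3
w = 9 <= g
g = g + (length - g)
w = 32 // 30

w = 32 // 30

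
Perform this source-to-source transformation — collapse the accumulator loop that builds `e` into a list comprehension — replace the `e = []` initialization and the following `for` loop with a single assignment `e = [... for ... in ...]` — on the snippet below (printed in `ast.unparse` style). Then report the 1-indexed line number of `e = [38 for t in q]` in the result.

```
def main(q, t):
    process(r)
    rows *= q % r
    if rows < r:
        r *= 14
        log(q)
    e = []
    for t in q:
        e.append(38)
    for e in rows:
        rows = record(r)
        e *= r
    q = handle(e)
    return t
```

Transformed code:
def main(q, t):
    process(r)
    rows *= q % r
    if rows < r:
        r *= 14
        log(q)
    e = [38 for t in q]
    for e in rows:
        rows = record(r)
        e *= r
    q = handle(e)
    return t

7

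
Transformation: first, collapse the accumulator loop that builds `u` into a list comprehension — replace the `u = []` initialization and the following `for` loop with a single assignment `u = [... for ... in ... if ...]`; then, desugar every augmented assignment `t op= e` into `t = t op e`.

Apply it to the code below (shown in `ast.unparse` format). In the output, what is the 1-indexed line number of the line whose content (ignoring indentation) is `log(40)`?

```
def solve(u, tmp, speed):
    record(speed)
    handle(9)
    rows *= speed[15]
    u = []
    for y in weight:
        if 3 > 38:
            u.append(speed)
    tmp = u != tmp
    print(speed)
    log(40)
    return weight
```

Transformed code:
def solve(u, tmp, speed):
    record(speed)
    handle(9)
    rows = rows * speed[15]
    u = [speed for y in weight if 3 > 38]
    tmp = u != tmp
    print(speed)
    log(40)
    return weight

8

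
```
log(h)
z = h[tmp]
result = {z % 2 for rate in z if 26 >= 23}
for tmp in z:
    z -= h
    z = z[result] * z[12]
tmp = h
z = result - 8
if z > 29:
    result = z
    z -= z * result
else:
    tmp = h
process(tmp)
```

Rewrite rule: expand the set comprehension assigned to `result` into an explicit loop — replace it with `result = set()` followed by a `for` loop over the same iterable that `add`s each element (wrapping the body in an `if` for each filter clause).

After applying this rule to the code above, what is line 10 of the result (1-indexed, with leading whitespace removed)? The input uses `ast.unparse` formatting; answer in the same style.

Transformed code:
log(h)
z = h[tmp]
result = set()
for rate in z:
    if 26 >= 23:
        result.add(z % 2)
for tmp in z:
    z -= h
    z = z[result] * z[12]
tmp = h
z = result - 8
if z > 29:
    result = z
    z -= z * result
else:
    tmp = h
process(tmp)

tmp = h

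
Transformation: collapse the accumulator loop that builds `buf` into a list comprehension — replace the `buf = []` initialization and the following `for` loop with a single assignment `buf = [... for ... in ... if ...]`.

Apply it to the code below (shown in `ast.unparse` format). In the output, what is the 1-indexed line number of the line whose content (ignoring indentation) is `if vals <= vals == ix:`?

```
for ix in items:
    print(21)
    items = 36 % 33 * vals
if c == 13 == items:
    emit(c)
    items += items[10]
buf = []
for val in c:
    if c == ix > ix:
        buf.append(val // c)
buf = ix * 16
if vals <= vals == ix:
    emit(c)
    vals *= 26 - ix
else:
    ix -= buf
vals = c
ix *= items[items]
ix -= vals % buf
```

9

Transformed code:
for ix in items:
    print(21)
    items = 36 % 33 * vals
if c == 13 == items:
    emit(c)
    items += items[10]
buf = [val // c for val in c if c == ix > ix]
buf = ix * 16
if vals <= vals == ix:
    emit(c)
    vals *= 26 - ix
else:
    ix -= buf
vals = c
ix *= items[items]
ix -= vals % buf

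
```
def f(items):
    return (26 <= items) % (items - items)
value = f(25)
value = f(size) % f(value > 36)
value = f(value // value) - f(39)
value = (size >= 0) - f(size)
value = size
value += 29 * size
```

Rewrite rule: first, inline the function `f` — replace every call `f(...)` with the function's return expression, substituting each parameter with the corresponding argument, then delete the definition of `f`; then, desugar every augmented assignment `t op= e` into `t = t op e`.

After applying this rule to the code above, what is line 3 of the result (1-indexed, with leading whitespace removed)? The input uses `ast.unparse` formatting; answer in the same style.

value = (26 <= value // value) % (value // value - value // value) - (26 <= 39) % (39 - 39)

Transformed code:
value = (26 <= 25) % (25 - 25)
value = (26 <= size) % (size - size) % ((26 <= (value > 36)) % ((value > 36) - (value > 36)))
value = (26 <= value // value) % (value // value - value // value) - (26 <= 39) % (39 - 39)
value = (size >= 0) - (26 <= size) % (size - size)
value = size
value = value + 29 * size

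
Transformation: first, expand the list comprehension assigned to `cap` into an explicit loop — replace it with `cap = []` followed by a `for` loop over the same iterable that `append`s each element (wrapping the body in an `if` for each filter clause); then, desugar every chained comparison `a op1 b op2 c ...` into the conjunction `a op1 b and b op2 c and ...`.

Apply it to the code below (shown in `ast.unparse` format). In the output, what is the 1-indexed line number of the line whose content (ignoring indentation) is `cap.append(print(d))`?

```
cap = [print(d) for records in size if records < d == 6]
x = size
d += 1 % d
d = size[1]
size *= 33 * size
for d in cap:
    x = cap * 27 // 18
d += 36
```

4

Transformed code:
cap = []
for records in size:
    if records < d and d == 6:
        cap.append(print(d))
x = size
d += 1 % d
d = size[1]
size *= 33 * size
for d in cap:
    x = cap * 27 // 18
d += 36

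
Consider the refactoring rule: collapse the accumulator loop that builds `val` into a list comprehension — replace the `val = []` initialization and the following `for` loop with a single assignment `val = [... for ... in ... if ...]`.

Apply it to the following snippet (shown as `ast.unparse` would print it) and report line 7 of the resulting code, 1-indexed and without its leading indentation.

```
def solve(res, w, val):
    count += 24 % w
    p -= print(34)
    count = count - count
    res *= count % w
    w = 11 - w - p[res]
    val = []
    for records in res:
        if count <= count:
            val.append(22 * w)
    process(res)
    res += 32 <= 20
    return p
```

Transformed code:
def solve(res, w, val):
    count += 24 % w
    p -= print(34)
    count = count - count
    res *= count % w
    w = 11 - w - p[res]
    val = [22 * w for records in res if count <= count]
    process(res)
    res += 32 <= 20
    return p

val = [22 * w for records in res if count <= count]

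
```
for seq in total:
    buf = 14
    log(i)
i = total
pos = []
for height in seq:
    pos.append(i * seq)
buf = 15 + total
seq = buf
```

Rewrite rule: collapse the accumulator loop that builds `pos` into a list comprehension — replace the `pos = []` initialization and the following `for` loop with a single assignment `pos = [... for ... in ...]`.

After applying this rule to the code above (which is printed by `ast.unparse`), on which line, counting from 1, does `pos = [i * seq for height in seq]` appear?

Transformed code:
for seq in total:
    buf = 14
    log(i)
i = total
pos = [i * seq for height in seq]
buf = 15 + total
seq = buf

5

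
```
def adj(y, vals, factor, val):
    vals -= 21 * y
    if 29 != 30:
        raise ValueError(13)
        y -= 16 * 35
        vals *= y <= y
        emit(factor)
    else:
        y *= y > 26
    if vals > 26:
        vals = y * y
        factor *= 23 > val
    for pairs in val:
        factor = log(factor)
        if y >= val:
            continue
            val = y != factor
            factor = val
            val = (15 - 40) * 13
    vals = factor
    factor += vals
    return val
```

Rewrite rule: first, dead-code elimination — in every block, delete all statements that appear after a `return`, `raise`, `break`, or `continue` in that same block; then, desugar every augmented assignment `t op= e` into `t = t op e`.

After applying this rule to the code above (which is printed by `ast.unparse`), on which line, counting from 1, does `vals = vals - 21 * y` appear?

2

Transformed code:
def adj(y, vals, factor, val):
    vals = vals - 21 * y
    if 29 != 30:
        raise ValueError(13)
    else:
        y = y * (y > 26)
    if vals > 26:
        vals = y * y
        factor = factor * (23 > val)
    for pairs in val:
        factor = log(factor)
        if y >= val:
            continue
    vals = factor
    factor = factor + vals
    return val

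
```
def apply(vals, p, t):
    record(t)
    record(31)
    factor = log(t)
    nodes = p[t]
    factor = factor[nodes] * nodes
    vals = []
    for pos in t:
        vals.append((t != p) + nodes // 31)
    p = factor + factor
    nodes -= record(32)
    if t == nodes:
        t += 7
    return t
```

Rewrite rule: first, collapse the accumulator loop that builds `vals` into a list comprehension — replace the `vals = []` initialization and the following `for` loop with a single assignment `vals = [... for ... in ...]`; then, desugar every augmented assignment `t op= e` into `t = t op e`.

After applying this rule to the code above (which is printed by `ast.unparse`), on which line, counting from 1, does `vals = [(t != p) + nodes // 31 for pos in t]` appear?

Transformed code:
def apply(vals, p, t):
    record(t)
    record(31)
    factor = log(t)
    nodes = p[t]
    factor = factor[nodes] * nodes
    vals = [(t != p) + nodes // 31 for pos in t]
    p = factor + factor
    nodes = nodes - record(32)
    if t == nodes:
        t = t + 7
    return t

7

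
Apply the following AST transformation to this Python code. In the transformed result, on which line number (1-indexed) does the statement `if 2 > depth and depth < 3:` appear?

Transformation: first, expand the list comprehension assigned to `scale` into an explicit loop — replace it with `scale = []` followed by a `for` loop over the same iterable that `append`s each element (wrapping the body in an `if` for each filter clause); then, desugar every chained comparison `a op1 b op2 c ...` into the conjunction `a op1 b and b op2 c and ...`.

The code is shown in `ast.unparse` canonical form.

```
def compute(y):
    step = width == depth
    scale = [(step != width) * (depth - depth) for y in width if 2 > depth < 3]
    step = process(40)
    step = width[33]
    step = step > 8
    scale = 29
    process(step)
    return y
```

5

Transformed code:
def compute(y):
    step = width == depth
    scale = []
    for y in width:
        if 2 > depth and depth < 3:
            scale.append((step != width) * (depth - depth))
    step = process(40)
    step = width[33]
    step = step > 8
    scale = 29
    process(step)
    return y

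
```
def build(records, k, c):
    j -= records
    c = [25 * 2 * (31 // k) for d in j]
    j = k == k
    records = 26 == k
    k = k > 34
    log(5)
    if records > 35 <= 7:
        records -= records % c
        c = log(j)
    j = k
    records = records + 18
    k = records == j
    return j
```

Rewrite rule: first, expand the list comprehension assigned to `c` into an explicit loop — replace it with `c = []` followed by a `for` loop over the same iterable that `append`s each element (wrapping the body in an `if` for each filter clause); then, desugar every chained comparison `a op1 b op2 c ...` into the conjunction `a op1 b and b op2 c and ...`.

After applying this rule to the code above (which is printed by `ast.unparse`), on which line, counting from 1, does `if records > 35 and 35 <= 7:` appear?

Transformed code:
def build(records, k, c):
    j -= records
    c = []
    for d in j:
        c.append(25 * 2 * (31 // k))
    j = k == k
    records = 26 == k
    k = k > 34
    log(5)
    if records > 35 and 35 <= 7:
        records -= records % c
        c = log(j)
    j = k
    records = records + 18
    k = records == j
    return j

10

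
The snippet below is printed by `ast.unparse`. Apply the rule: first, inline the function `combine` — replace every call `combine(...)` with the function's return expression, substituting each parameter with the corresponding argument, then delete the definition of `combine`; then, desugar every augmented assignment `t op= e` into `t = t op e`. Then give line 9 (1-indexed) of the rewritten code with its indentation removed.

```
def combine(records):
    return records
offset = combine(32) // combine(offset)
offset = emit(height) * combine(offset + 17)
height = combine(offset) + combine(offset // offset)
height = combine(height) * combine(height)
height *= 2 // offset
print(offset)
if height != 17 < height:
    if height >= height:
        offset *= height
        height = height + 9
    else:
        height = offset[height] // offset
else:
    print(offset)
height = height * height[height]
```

Transformed code:
offset = 32 // offset
offset = emit(height) * (offset + 17)
height = offset + offset // offset
height = height * height
height = height * (2 // offset)
print(offset)
if height != 17 < height:
    if height >= height:
        offset = offset * height
        height = height + 9
    else:
        height = offset[height] // offset
else:
    print(offset)
height = height * height[height]

offset = offset * height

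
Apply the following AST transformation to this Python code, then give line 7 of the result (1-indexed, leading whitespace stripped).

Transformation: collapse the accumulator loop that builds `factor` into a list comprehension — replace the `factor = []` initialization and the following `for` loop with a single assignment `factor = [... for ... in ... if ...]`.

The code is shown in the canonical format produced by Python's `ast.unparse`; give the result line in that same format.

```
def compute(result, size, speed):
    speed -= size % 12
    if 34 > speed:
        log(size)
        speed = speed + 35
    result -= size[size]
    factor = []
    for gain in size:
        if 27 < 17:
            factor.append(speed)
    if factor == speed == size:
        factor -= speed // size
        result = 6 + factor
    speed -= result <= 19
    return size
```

Transformed code:
def compute(result, size, speed):
    speed -= size % 12
    if 34 > speed:
        log(size)
        speed = speed + 35
    result -= size[size]
    factor = [speed for gain in size if 27 < 17]
    if factor == speed == size:
        factor -= speed // size
        result = 6 + factor
    speed -= result <= 19
    return size

factor = [speed for gain in size if 27 < 17]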